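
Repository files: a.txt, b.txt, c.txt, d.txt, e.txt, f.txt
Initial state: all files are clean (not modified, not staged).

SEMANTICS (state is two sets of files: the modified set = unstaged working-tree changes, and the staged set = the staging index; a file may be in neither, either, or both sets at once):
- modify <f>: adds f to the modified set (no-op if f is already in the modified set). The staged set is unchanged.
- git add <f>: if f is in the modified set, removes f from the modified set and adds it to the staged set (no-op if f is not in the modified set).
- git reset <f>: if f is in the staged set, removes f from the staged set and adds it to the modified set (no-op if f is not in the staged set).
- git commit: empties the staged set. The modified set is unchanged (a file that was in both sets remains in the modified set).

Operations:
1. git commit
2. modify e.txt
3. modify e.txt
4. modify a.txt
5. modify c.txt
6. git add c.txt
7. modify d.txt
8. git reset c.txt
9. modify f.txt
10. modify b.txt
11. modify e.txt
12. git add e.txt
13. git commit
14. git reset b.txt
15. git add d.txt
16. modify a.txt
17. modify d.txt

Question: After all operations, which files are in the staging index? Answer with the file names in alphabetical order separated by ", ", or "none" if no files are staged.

Answer: d.txt

Derivation:
After op 1 (git commit): modified={none} staged={none}
After op 2 (modify e.txt): modified={e.txt} staged={none}
After op 3 (modify e.txt): modified={e.txt} staged={none}
After op 4 (modify a.txt): modified={a.txt, e.txt} staged={none}
After op 5 (modify c.txt): modified={a.txt, c.txt, e.txt} staged={none}
After op 6 (git add c.txt): modified={a.txt, e.txt} staged={c.txt}
After op 7 (modify d.txt): modified={a.txt, d.txt, e.txt} staged={c.txt}
After op 8 (git reset c.txt): modified={a.txt, c.txt, d.txt, e.txt} staged={none}
After op 9 (modify f.txt): modified={a.txt, c.txt, d.txt, e.txt, f.txt} staged={none}
After op 10 (modify b.txt): modified={a.txt, b.txt, c.txt, d.txt, e.txt, f.txt} staged={none}
After op 11 (modify e.txt): modified={a.txt, b.txt, c.txt, d.txt, e.txt, f.txt} staged={none}
After op 12 (git add e.txt): modified={a.txt, b.txt, c.txt, d.txt, f.txt} staged={e.txt}
After op 13 (git commit): modified={a.txt, b.txt, c.txt, d.txt, f.txt} staged={none}
After op 14 (git reset b.txt): modified={a.txt, b.txt, c.txt, d.txt, f.txt} staged={none}
After op 15 (git add d.txt): modified={a.txt, b.txt, c.txt, f.txt} staged={d.txt}
After op 16 (modify a.txt): modified={a.txt, b.txt, c.txt, f.txt} staged={d.txt}
After op 17 (modify d.txt): modified={a.txt, b.txt, c.txt, d.txt, f.txt} staged={d.txt}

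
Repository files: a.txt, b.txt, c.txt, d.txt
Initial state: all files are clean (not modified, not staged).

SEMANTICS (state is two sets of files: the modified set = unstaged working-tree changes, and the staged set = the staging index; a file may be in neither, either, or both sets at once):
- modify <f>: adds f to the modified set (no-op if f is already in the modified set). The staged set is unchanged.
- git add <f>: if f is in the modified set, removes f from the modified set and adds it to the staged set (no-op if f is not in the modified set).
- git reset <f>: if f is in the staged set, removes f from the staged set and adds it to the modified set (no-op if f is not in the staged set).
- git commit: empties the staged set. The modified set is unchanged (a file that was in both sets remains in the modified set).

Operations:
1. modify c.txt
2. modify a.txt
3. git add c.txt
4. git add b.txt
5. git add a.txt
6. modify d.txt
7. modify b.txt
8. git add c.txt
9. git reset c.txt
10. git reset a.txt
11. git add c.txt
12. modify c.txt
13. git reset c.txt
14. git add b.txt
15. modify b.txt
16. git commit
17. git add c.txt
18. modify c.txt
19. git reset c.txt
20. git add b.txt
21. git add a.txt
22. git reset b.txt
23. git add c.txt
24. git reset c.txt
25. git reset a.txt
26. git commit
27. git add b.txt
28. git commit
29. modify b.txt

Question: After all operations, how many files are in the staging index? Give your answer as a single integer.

Answer: 0

Derivation:
After op 1 (modify c.txt): modified={c.txt} staged={none}
After op 2 (modify a.txt): modified={a.txt, c.txt} staged={none}
After op 3 (git add c.txt): modified={a.txt} staged={c.txt}
After op 4 (git add b.txt): modified={a.txt} staged={c.txt}
After op 5 (git add a.txt): modified={none} staged={a.txt, c.txt}
After op 6 (modify d.txt): modified={d.txt} staged={a.txt, c.txt}
After op 7 (modify b.txt): modified={b.txt, d.txt} staged={a.txt, c.txt}
After op 8 (git add c.txt): modified={b.txt, d.txt} staged={a.txt, c.txt}
After op 9 (git reset c.txt): modified={b.txt, c.txt, d.txt} staged={a.txt}
After op 10 (git reset a.txt): modified={a.txt, b.txt, c.txt, d.txt} staged={none}
After op 11 (git add c.txt): modified={a.txt, b.txt, d.txt} staged={c.txt}
After op 12 (modify c.txt): modified={a.txt, b.txt, c.txt, d.txt} staged={c.txt}
After op 13 (git reset c.txt): modified={a.txt, b.txt, c.txt, d.txt} staged={none}
After op 14 (git add b.txt): modified={a.txt, c.txt, d.txt} staged={b.txt}
After op 15 (modify b.txt): modified={a.txt, b.txt, c.txt, d.txt} staged={b.txt}
After op 16 (git commit): modified={a.txt, b.txt, c.txt, d.txt} staged={none}
After op 17 (git add c.txt): modified={a.txt, b.txt, d.txt} staged={c.txt}
After op 18 (modify c.txt): modified={a.txt, b.txt, c.txt, d.txt} staged={c.txt}
After op 19 (git reset c.txt): modified={a.txt, b.txt, c.txt, d.txt} staged={none}
After op 20 (git add b.txt): modified={a.txt, c.txt, d.txt} staged={b.txt}
After op 21 (git add a.txt): modified={c.txt, d.txt} staged={a.txt, b.txt}
After op 22 (git reset b.txt): modified={b.txt, c.txt, d.txt} staged={a.txt}
After op 23 (git add c.txt): modified={b.txt, d.txt} staged={a.txt, c.txt}
After op 24 (git reset c.txt): modified={b.txt, c.txt, d.txt} staged={a.txt}
After op 25 (git reset a.txt): modified={a.txt, b.txt, c.txt, d.txt} staged={none}
After op 26 (git commit): modified={a.txt, b.txt, c.txt, d.txt} staged={none}
After op 27 (git add b.txt): modified={a.txt, c.txt, d.txt} staged={b.txt}
After op 28 (git commit): modified={a.txt, c.txt, d.txt} staged={none}
After op 29 (modify b.txt): modified={a.txt, b.txt, c.txt, d.txt} staged={none}
Final staged set: {none} -> count=0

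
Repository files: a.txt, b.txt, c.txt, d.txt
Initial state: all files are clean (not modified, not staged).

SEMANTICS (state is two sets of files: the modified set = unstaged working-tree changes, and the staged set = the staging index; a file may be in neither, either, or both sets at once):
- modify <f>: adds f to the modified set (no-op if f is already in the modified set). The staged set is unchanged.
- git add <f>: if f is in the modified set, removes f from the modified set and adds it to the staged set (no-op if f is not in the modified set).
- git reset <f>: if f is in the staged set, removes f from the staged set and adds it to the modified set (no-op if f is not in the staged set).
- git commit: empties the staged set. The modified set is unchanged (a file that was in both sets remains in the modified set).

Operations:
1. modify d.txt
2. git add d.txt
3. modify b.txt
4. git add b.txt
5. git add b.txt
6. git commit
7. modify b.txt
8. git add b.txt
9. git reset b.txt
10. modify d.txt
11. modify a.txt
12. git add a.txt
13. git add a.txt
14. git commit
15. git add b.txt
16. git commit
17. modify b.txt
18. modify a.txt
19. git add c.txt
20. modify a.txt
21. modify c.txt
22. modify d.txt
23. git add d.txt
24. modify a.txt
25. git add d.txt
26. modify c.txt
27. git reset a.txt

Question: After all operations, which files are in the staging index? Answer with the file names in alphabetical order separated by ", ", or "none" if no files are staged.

Answer: d.txt

Derivation:
After op 1 (modify d.txt): modified={d.txt} staged={none}
After op 2 (git add d.txt): modified={none} staged={d.txt}
After op 3 (modify b.txt): modified={b.txt} staged={d.txt}
After op 4 (git add b.txt): modified={none} staged={b.txt, d.txt}
After op 5 (git add b.txt): modified={none} staged={b.txt, d.txt}
After op 6 (git commit): modified={none} staged={none}
After op 7 (modify b.txt): modified={b.txt} staged={none}
After op 8 (git add b.txt): modified={none} staged={b.txt}
After op 9 (git reset b.txt): modified={b.txt} staged={none}
After op 10 (modify d.txt): modified={b.txt, d.txt} staged={none}
After op 11 (modify a.txt): modified={a.txt, b.txt, d.txt} staged={none}
After op 12 (git add a.txt): modified={b.txt, d.txt} staged={a.txt}
After op 13 (git add a.txt): modified={b.txt, d.txt} staged={a.txt}
After op 14 (git commit): modified={b.txt, d.txt} staged={none}
After op 15 (git add b.txt): modified={d.txt} staged={b.txt}
After op 16 (git commit): modified={d.txt} staged={none}
After op 17 (modify b.txt): modified={b.txt, d.txt} staged={none}
After op 18 (modify a.txt): modified={a.txt, b.txt, d.txt} staged={none}
After op 19 (git add c.txt): modified={a.txt, b.txt, d.txt} staged={none}
After op 20 (modify a.txt): modified={a.txt, b.txt, d.txt} staged={none}
After op 21 (modify c.txt): modified={a.txt, b.txt, c.txt, d.txt} staged={none}
After op 22 (modify d.txt): modified={a.txt, b.txt, c.txt, d.txt} staged={none}
After op 23 (git add d.txt): modified={a.txt, b.txt, c.txt} staged={d.txt}
After op 24 (modify a.txt): modified={a.txt, b.txt, c.txt} staged={d.txt}
After op 25 (git add d.txt): modified={a.txt, b.txt, c.txt} staged={d.txt}
After op 26 (modify c.txt): modified={a.txt, b.txt, c.txt} staged={d.txt}
After op 27 (git reset a.txt): modified={a.txt, b.txt, c.txt} staged={d.txt}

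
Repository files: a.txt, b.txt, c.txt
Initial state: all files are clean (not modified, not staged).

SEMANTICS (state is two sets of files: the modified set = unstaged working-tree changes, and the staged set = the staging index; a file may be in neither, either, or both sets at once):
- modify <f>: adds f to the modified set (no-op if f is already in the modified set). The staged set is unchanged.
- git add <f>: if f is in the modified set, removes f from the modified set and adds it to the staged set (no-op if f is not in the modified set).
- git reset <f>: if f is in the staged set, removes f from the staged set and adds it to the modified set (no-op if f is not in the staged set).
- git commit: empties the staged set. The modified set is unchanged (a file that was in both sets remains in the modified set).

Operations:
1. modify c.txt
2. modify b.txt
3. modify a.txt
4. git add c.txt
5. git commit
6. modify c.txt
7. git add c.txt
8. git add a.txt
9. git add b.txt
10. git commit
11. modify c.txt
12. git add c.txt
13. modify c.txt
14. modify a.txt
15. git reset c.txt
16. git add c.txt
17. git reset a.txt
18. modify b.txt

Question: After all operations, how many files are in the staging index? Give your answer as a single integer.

After op 1 (modify c.txt): modified={c.txt} staged={none}
After op 2 (modify b.txt): modified={b.txt, c.txt} staged={none}
After op 3 (modify a.txt): modified={a.txt, b.txt, c.txt} staged={none}
After op 4 (git add c.txt): modified={a.txt, b.txt} staged={c.txt}
After op 5 (git commit): modified={a.txt, b.txt} staged={none}
After op 6 (modify c.txt): modified={a.txt, b.txt, c.txt} staged={none}
After op 7 (git add c.txt): modified={a.txt, b.txt} staged={c.txt}
After op 8 (git add a.txt): modified={b.txt} staged={a.txt, c.txt}
After op 9 (git add b.txt): modified={none} staged={a.txt, b.txt, c.txt}
After op 10 (git commit): modified={none} staged={none}
After op 11 (modify c.txt): modified={c.txt} staged={none}
After op 12 (git add c.txt): modified={none} staged={c.txt}
After op 13 (modify c.txt): modified={c.txt} staged={c.txt}
After op 14 (modify a.txt): modified={a.txt, c.txt} staged={c.txt}
After op 15 (git reset c.txt): modified={a.txt, c.txt} staged={none}
After op 16 (git add c.txt): modified={a.txt} staged={c.txt}
After op 17 (git reset a.txt): modified={a.txt} staged={c.txt}
After op 18 (modify b.txt): modified={a.txt, b.txt} staged={c.txt}
Final staged set: {c.txt} -> count=1

Answer: 1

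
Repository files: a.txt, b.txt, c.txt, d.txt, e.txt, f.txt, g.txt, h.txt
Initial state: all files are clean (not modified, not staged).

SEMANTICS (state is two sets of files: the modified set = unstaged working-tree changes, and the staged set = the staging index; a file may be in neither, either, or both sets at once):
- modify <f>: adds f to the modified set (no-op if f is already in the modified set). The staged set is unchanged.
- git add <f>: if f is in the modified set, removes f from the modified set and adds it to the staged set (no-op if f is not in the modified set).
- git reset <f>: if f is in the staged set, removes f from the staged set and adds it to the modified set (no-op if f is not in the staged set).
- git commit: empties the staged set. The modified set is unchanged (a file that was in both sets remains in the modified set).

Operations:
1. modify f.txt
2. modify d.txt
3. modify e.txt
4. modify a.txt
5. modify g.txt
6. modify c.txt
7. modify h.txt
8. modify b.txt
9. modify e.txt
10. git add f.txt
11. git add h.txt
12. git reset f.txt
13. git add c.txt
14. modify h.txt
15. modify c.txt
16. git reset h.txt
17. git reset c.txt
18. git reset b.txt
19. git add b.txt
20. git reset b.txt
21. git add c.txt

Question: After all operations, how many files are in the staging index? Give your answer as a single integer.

After op 1 (modify f.txt): modified={f.txt} staged={none}
After op 2 (modify d.txt): modified={d.txt, f.txt} staged={none}
After op 3 (modify e.txt): modified={d.txt, e.txt, f.txt} staged={none}
After op 4 (modify a.txt): modified={a.txt, d.txt, e.txt, f.txt} staged={none}
After op 5 (modify g.txt): modified={a.txt, d.txt, e.txt, f.txt, g.txt} staged={none}
After op 6 (modify c.txt): modified={a.txt, c.txt, d.txt, e.txt, f.txt, g.txt} staged={none}
After op 7 (modify h.txt): modified={a.txt, c.txt, d.txt, e.txt, f.txt, g.txt, h.txt} staged={none}
After op 8 (modify b.txt): modified={a.txt, b.txt, c.txt, d.txt, e.txt, f.txt, g.txt, h.txt} staged={none}
After op 9 (modify e.txt): modified={a.txt, b.txt, c.txt, d.txt, e.txt, f.txt, g.txt, h.txt} staged={none}
After op 10 (git add f.txt): modified={a.txt, b.txt, c.txt, d.txt, e.txt, g.txt, h.txt} staged={f.txt}
After op 11 (git add h.txt): modified={a.txt, b.txt, c.txt, d.txt, e.txt, g.txt} staged={f.txt, h.txt}
After op 12 (git reset f.txt): modified={a.txt, b.txt, c.txt, d.txt, e.txt, f.txt, g.txt} staged={h.txt}
After op 13 (git add c.txt): modified={a.txt, b.txt, d.txt, e.txt, f.txt, g.txt} staged={c.txt, h.txt}
After op 14 (modify h.txt): modified={a.txt, b.txt, d.txt, e.txt, f.txt, g.txt, h.txt} staged={c.txt, h.txt}
After op 15 (modify c.txt): modified={a.txt, b.txt, c.txt, d.txt, e.txt, f.txt, g.txt, h.txt} staged={c.txt, h.txt}
After op 16 (git reset h.txt): modified={a.txt, b.txt, c.txt, d.txt, e.txt, f.txt, g.txt, h.txt} staged={c.txt}
After op 17 (git reset c.txt): modified={a.txt, b.txt, c.txt, d.txt, e.txt, f.txt, g.txt, h.txt} staged={none}
After op 18 (git reset b.txt): modified={a.txt, b.txt, c.txt, d.txt, e.txt, f.txt, g.txt, h.txt} staged={none}
After op 19 (git add b.txt): modified={a.txt, c.txt, d.txt, e.txt, f.txt, g.txt, h.txt} staged={b.txt}
After op 20 (git reset b.txt): modified={a.txt, b.txt, c.txt, d.txt, e.txt, f.txt, g.txt, h.txt} staged={none}
After op 21 (git add c.txt): modified={a.txt, b.txt, d.txt, e.txt, f.txt, g.txt, h.txt} staged={c.txt}
Final staged set: {c.txt} -> count=1

Answer: 1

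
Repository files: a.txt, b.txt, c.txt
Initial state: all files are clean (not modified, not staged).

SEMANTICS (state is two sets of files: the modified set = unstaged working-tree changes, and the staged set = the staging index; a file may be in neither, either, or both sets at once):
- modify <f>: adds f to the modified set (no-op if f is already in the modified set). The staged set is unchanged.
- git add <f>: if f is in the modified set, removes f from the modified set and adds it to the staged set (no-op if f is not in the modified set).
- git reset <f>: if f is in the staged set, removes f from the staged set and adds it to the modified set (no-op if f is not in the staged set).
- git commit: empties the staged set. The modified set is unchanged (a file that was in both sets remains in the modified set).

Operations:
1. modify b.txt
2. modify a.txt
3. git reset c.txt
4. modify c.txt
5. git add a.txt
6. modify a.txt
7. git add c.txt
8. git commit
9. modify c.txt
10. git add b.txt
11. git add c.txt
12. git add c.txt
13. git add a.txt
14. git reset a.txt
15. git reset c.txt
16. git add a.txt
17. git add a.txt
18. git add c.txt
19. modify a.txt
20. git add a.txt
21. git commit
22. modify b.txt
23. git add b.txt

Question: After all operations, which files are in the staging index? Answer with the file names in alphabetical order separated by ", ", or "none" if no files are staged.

After op 1 (modify b.txt): modified={b.txt} staged={none}
After op 2 (modify a.txt): modified={a.txt, b.txt} staged={none}
After op 3 (git reset c.txt): modified={a.txt, b.txt} staged={none}
After op 4 (modify c.txt): modified={a.txt, b.txt, c.txt} staged={none}
After op 5 (git add a.txt): modified={b.txt, c.txt} staged={a.txt}
After op 6 (modify a.txt): modified={a.txt, b.txt, c.txt} staged={a.txt}
After op 7 (git add c.txt): modified={a.txt, b.txt} staged={a.txt, c.txt}
After op 8 (git commit): modified={a.txt, b.txt} staged={none}
After op 9 (modify c.txt): modified={a.txt, b.txt, c.txt} staged={none}
After op 10 (git add b.txt): modified={a.txt, c.txt} staged={b.txt}
After op 11 (git add c.txt): modified={a.txt} staged={b.txt, c.txt}
After op 12 (git add c.txt): modified={a.txt} staged={b.txt, c.txt}
After op 13 (git add a.txt): modified={none} staged={a.txt, b.txt, c.txt}
After op 14 (git reset a.txt): modified={a.txt} staged={b.txt, c.txt}
After op 15 (git reset c.txt): modified={a.txt, c.txt} staged={b.txt}
After op 16 (git add a.txt): modified={c.txt} staged={a.txt, b.txt}
After op 17 (git add a.txt): modified={c.txt} staged={a.txt, b.txt}
After op 18 (git add c.txt): modified={none} staged={a.txt, b.txt, c.txt}
After op 19 (modify a.txt): modified={a.txt} staged={a.txt, b.txt, c.txt}
After op 20 (git add a.txt): modified={none} staged={a.txt, b.txt, c.txt}
After op 21 (git commit): modified={none} staged={none}
After op 22 (modify b.txt): modified={b.txt} staged={none}
After op 23 (git add b.txt): modified={none} staged={b.txt}

Answer: b.txt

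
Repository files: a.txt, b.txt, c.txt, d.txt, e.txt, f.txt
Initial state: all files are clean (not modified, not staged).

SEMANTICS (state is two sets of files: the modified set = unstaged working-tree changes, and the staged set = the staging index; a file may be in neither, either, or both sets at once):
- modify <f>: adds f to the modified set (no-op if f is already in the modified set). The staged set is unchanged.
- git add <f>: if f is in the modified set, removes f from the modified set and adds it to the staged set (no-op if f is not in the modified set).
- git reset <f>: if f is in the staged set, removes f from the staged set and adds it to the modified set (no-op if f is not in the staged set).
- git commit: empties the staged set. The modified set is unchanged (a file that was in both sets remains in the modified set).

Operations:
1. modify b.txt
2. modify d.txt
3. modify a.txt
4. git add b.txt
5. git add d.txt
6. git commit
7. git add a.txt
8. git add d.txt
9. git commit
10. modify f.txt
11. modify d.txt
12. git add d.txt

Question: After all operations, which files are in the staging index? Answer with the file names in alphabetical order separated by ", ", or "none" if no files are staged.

Answer: d.txt

Derivation:
After op 1 (modify b.txt): modified={b.txt} staged={none}
After op 2 (modify d.txt): modified={b.txt, d.txt} staged={none}
After op 3 (modify a.txt): modified={a.txt, b.txt, d.txt} staged={none}
After op 4 (git add b.txt): modified={a.txt, d.txt} staged={b.txt}
After op 5 (git add d.txt): modified={a.txt} staged={b.txt, d.txt}
After op 6 (git commit): modified={a.txt} staged={none}
After op 7 (git add a.txt): modified={none} staged={a.txt}
After op 8 (git add d.txt): modified={none} staged={a.txt}
After op 9 (git commit): modified={none} staged={none}
After op 10 (modify f.txt): modified={f.txt} staged={none}
After op 11 (modify d.txt): modified={d.txt, f.txt} staged={none}
After op 12 (git add d.txt): modified={f.txt} staged={d.txt}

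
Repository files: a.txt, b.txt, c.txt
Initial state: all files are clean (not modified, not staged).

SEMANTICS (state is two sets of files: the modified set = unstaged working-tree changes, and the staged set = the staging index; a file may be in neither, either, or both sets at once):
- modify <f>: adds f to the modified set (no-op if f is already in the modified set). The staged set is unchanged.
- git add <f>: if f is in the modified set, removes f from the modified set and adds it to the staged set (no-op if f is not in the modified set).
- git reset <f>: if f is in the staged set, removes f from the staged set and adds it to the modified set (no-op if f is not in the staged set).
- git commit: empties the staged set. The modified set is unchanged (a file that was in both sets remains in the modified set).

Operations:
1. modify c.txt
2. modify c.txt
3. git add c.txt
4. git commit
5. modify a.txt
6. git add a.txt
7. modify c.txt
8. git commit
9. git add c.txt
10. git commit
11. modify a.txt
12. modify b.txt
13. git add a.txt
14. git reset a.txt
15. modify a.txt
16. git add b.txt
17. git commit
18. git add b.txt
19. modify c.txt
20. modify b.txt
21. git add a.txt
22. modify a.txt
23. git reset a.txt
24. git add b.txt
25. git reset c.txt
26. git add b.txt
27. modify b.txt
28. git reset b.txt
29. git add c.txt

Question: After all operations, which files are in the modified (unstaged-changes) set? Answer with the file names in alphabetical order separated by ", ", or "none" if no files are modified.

After op 1 (modify c.txt): modified={c.txt} staged={none}
After op 2 (modify c.txt): modified={c.txt} staged={none}
After op 3 (git add c.txt): modified={none} staged={c.txt}
After op 4 (git commit): modified={none} staged={none}
After op 5 (modify a.txt): modified={a.txt} staged={none}
After op 6 (git add a.txt): modified={none} staged={a.txt}
After op 7 (modify c.txt): modified={c.txt} staged={a.txt}
After op 8 (git commit): modified={c.txt} staged={none}
After op 9 (git add c.txt): modified={none} staged={c.txt}
After op 10 (git commit): modified={none} staged={none}
After op 11 (modify a.txt): modified={a.txt} staged={none}
After op 12 (modify b.txt): modified={a.txt, b.txt} staged={none}
After op 13 (git add a.txt): modified={b.txt} staged={a.txt}
After op 14 (git reset a.txt): modified={a.txt, b.txt} staged={none}
After op 15 (modify a.txt): modified={a.txt, b.txt} staged={none}
After op 16 (git add b.txt): modified={a.txt} staged={b.txt}
After op 17 (git commit): modified={a.txt} staged={none}
After op 18 (git add b.txt): modified={a.txt} staged={none}
After op 19 (modify c.txt): modified={a.txt, c.txt} staged={none}
After op 20 (modify b.txt): modified={a.txt, b.txt, c.txt} staged={none}
After op 21 (git add a.txt): modified={b.txt, c.txt} staged={a.txt}
After op 22 (modify a.txt): modified={a.txt, b.txt, c.txt} staged={a.txt}
After op 23 (git reset a.txt): modified={a.txt, b.txt, c.txt} staged={none}
After op 24 (git add b.txt): modified={a.txt, c.txt} staged={b.txt}
After op 25 (git reset c.txt): modified={a.txt, c.txt} staged={b.txt}
After op 26 (git add b.txt): modified={a.txt, c.txt} staged={b.txt}
After op 27 (modify b.txt): modified={a.txt, b.txt, c.txt} staged={b.txt}
After op 28 (git reset b.txt): modified={a.txt, b.txt, c.txt} staged={none}
After op 29 (git add c.txt): modified={a.txt, b.txt} staged={c.txt}

Answer: a.txt, b.txt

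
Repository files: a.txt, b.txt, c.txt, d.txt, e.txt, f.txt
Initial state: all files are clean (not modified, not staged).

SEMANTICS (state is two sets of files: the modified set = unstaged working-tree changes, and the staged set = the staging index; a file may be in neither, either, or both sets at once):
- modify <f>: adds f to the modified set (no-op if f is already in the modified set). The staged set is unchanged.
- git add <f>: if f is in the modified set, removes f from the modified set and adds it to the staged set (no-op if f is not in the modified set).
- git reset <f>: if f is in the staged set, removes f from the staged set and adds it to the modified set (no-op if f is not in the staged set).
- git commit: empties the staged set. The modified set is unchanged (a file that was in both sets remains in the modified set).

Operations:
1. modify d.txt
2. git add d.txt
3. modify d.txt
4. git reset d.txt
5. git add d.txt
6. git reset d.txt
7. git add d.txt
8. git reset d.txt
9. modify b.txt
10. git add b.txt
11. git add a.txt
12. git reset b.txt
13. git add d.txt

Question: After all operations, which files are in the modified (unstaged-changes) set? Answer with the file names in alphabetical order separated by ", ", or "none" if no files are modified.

After op 1 (modify d.txt): modified={d.txt} staged={none}
After op 2 (git add d.txt): modified={none} staged={d.txt}
After op 3 (modify d.txt): modified={d.txt} staged={d.txt}
After op 4 (git reset d.txt): modified={d.txt} staged={none}
After op 5 (git add d.txt): modified={none} staged={d.txt}
After op 6 (git reset d.txt): modified={d.txt} staged={none}
After op 7 (git add d.txt): modified={none} staged={d.txt}
After op 8 (git reset d.txt): modified={d.txt} staged={none}
After op 9 (modify b.txt): modified={b.txt, d.txt} staged={none}
After op 10 (git add b.txt): modified={d.txt} staged={b.txt}
After op 11 (git add a.txt): modified={d.txt} staged={b.txt}
After op 12 (git reset b.txt): modified={b.txt, d.txt} staged={none}
After op 13 (git add d.txt): modified={b.txt} staged={d.txt}

Answer: b.txt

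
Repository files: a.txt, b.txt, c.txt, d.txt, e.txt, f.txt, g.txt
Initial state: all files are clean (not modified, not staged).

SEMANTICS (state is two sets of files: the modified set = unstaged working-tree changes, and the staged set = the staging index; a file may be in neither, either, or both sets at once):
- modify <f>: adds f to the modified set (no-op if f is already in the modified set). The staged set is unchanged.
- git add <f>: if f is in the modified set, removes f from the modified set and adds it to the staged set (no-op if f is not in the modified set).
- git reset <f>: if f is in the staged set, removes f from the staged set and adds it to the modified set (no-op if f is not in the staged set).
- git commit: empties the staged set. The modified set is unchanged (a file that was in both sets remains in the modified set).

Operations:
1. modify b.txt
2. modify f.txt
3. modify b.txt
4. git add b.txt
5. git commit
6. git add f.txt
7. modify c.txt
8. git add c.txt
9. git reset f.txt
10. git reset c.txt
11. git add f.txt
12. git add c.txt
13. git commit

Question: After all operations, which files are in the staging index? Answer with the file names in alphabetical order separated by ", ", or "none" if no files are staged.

Answer: none

Derivation:
After op 1 (modify b.txt): modified={b.txt} staged={none}
After op 2 (modify f.txt): modified={b.txt, f.txt} staged={none}
After op 3 (modify b.txt): modified={b.txt, f.txt} staged={none}
After op 4 (git add b.txt): modified={f.txt} staged={b.txt}
After op 5 (git commit): modified={f.txt} staged={none}
After op 6 (git add f.txt): modified={none} staged={f.txt}
After op 7 (modify c.txt): modified={c.txt} staged={f.txt}
After op 8 (git add c.txt): modified={none} staged={c.txt, f.txt}
After op 9 (git reset f.txt): modified={f.txt} staged={c.txt}
After op 10 (git reset c.txt): modified={c.txt, f.txt} staged={none}
After op 11 (git add f.txt): modified={c.txt} staged={f.txt}
After op 12 (git add c.txt): modified={none} staged={c.txt, f.txt}
After op 13 (git commit): modified={none} staged={none}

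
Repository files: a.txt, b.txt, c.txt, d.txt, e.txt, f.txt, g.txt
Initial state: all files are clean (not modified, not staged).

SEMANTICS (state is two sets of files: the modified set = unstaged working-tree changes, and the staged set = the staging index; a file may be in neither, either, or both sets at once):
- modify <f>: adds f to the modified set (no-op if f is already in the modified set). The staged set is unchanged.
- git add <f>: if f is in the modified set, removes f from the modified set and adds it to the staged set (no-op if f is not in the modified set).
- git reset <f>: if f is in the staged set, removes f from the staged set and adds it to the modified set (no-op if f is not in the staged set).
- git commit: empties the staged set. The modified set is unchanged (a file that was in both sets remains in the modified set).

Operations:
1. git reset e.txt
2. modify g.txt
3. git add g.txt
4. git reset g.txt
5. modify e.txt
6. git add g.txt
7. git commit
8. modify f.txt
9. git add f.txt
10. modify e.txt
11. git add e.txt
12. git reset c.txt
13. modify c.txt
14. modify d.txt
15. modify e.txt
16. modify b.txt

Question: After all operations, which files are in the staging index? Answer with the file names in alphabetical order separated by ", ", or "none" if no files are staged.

After op 1 (git reset e.txt): modified={none} staged={none}
After op 2 (modify g.txt): modified={g.txt} staged={none}
After op 3 (git add g.txt): modified={none} staged={g.txt}
After op 4 (git reset g.txt): modified={g.txt} staged={none}
After op 5 (modify e.txt): modified={e.txt, g.txt} staged={none}
After op 6 (git add g.txt): modified={e.txt} staged={g.txt}
After op 7 (git commit): modified={e.txt} staged={none}
After op 8 (modify f.txt): modified={e.txt, f.txt} staged={none}
After op 9 (git add f.txt): modified={e.txt} staged={f.txt}
After op 10 (modify e.txt): modified={e.txt} staged={f.txt}
After op 11 (git add e.txt): modified={none} staged={e.txt, f.txt}
After op 12 (git reset c.txt): modified={none} staged={e.txt, f.txt}
After op 13 (modify c.txt): modified={c.txt} staged={e.txt, f.txt}
After op 14 (modify d.txt): modified={c.txt, d.txt} staged={e.txt, f.txt}
After op 15 (modify e.txt): modified={c.txt, d.txt, e.txt} staged={e.txt, f.txt}
After op 16 (modify b.txt): modified={b.txt, c.txt, d.txt, e.txt} staged={e.txt, f.txt}

Answer: e.txt, f.txt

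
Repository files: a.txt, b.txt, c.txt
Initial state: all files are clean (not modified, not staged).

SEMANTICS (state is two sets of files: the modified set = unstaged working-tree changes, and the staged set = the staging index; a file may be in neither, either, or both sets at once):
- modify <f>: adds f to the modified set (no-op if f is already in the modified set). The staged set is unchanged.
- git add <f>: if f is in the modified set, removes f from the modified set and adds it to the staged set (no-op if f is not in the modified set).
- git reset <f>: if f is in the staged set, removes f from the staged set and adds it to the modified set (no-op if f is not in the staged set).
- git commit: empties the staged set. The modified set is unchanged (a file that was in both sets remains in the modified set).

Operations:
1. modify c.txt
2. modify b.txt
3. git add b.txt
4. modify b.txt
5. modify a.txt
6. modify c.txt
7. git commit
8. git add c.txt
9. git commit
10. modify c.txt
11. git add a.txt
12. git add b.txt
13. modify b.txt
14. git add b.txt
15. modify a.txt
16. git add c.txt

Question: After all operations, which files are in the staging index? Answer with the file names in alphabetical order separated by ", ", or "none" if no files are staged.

After op 1 (modify c.txt): modified={c.txt} staged={none}
After op 2 (modify b.txt): modified={b.txt, c.txt} staged={none}
After op 3 (git add b.txt): modified={c.txt} staged={b.txt}
After op 4 (modify b.txt): modified={b.txt, c.txt} staged={b.txt}
After op 5 (modify a.txt): modified={a.txt, b.txt, c.txt} staged={b.txt}
After op 6 (modify c.txt): modified={a.txt, b.txt, c.txt} staged={b.txt}
After op 7 (git commit): modified={a.txt, b.txt, c.txt} staged={none}
After op 8 (git add c.txt): modified={a.txt, b.txt} staged={c.txt}
After op 9 (git commit): modified={a.txt, b.txt} staged={none}
After op 10 (modify c.txt): modified={a.txt, b.txt, c.txt} staged={none}
After op 11 (git add a.txt): modified={b.txt, c.txt} staged={a.txt}
After op 12 (git add b.txt): modified={c.txt} staged={a.txt, b.txt}
After op 13 (modify b.txt): modified={b.txt, c.txt} staged={a.txt, b.txt}
After op 14 (git add b.txt): modified={c.txt} staged={a.txt, b.txt}
After op 15 (modify a.txt): modified={a.txt, c.txt} staged={a.txt, b.txt}
After op 16 (git add c.txt): modified={a.txt} staged={a.txt, b.txt, c.txt}

Answer: a.txt, b.txt, c.txt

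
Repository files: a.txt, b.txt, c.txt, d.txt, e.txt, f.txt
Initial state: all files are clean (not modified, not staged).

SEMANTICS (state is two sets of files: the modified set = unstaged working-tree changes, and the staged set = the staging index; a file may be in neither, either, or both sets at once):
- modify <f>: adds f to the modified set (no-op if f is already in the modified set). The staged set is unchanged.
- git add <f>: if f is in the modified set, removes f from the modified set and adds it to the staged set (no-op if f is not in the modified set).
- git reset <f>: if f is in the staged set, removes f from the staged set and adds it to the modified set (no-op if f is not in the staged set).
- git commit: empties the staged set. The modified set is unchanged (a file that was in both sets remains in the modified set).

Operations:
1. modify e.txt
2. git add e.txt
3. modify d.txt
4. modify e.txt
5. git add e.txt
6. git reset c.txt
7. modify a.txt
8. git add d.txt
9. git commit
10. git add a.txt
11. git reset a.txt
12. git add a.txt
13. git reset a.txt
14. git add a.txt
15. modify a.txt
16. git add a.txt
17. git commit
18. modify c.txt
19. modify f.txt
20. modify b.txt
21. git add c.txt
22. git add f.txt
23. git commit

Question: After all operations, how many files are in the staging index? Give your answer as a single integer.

Answer: 0

Derivation:
After op 1 (modify e.txt): modified={e.txt} staged={none}
After op 2 (git add e.txt): modified={none} staged={e.txt}
After op 3 (modify d.txt): modified={d.txt} staged={e.txt}
After op 4 (modify e.txt): modified={d.txt, e.txt} staged={e.txt}
After op 5 (git add e.txt): modified={d.txt} staged={e.txt}
After op 6 (git reset c.txt): modified={d.txt} staged={e.txt}
After op 7 (modify a.txt): modified={a.txt, d.txt} staged={e.txt}
After op 8 (git add d.txt): modified={a.txt} staged={d.txt, e.txt}
After op 9 (git commit): modified={a.txt} staged={none}
After op 10 (git add a.txt): modified={none} staged={a.txt}
After op 11 (git reset a.txt): modified={a.txt} staged={none}
After op 12 (git add a.txt): modified={none} staged={a.txt}
After op 13 (git reset a.txt): modified={a.txt} staged={none}
After op 14 (git add a.txt): modified={none} staged={a.txt}
After op 15 (modify a.txt): modified={a.txt} staged={a.txt}
After op 16 (git add a.txt): modified={none} staged={a.txt}
After op 17 (git commit): modified={none} staged={none}
After op 18 (modify c.txt): modified={c.txt} staged={none}
After op 19 (modify f.txt): modified={c.txt, f.txt} staged={none}
After op 20 (modify b.txt): modified={b.txt, c.txt, f.txt} staged={none}
After op 21 (git add c.txt): modified={b.txt, f.txt} staged={c.txt}
After op 22 (git add f.txt): modified={b.txt} staged={c.txt, f.txt}
After op 23 (git commit): modified={b.txt} staged={none}
Final staged set: {none} -> count=0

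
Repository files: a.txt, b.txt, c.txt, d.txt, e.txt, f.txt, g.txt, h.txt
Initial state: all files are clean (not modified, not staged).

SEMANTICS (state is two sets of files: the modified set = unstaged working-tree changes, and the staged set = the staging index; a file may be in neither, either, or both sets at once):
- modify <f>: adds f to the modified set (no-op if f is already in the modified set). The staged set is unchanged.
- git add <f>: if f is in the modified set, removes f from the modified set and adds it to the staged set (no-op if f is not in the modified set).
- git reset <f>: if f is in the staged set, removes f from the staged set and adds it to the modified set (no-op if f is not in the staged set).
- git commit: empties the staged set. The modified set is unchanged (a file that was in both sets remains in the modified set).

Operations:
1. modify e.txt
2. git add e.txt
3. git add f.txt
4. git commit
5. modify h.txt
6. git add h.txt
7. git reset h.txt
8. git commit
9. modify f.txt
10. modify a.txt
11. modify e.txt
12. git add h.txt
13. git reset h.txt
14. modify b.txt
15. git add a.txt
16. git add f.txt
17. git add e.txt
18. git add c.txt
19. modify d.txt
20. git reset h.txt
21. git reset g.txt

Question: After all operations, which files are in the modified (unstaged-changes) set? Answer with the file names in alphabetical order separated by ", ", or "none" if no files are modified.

Answer: b.txt, d.txt, h.txt

Derivation:
After op 1 (modify e.txt): modified={e.txt} staged={none}
After op 2 (git add e.txt): modified={none} staged={e.txt}
After op 3 (git add f.txt): modified={none} staged={e.txt}
After op 4 (git commit): modified={none} staged={none}
After op 5 (modify h.txt): modified={h.txt} staged={none}
After op 6 (git add h.txt): modified={none} staged={h.txt}
After op 7 (git reset h.txt): modified={h.txt} staged={none}
After op 8 (git commit): modified={h.txt} staged={none}
After op 9 (modify f.txt): modified={f.txt, h.txt} staged={none}
After op 10 (modify a.txt): modified={a.txt, f.txt, h.txt} staged={none}
After op 11 (modify e.txt): modified={a.txt, e.txt, f.txt, h.txt} staged={none}
After op 12 (git add h.txt): modified={a.txt, e.txt, f.txt} staged={h.txt}
After op 13 (git reset h.txt): modified={a.txt, e.txt, f.txt, h.txt} staged={none}
After op 14 (modify b.txt): modified={a.txt, b.txt, e.txt, f.txt, h.txt} staged={none}
After op 15 (git add a.txt): modified={b.txt, e.txt, f.txt, h.txt} staged={a.txt}
After op 16 (git add f.txt): modified={b.txt, e.txt, h.txt} staged={a.txt, f.txt}
After op 17 (git add e.txt): modified={b.txt, h.txt} staged={a.txt, e.txt, f.txt}
After op 18 (git add c.txt): modified={b.txt, h.txt} staged={a.txt, e.txt, f.txt}
After op 19 (modify d.txt): modified={b.txt, d.txt, h.txt} staged={a.txt, e.txt, f.txt}
After op 20 (git reset h.txt): modified={b.txt, d.txt, h.txt} staged={a.txt, e.txt, f.txt}
After op 21 (git reset g.txt): modified={b.txt, d.txt, h.txt} staged={a.txt, e.txt, f.txt}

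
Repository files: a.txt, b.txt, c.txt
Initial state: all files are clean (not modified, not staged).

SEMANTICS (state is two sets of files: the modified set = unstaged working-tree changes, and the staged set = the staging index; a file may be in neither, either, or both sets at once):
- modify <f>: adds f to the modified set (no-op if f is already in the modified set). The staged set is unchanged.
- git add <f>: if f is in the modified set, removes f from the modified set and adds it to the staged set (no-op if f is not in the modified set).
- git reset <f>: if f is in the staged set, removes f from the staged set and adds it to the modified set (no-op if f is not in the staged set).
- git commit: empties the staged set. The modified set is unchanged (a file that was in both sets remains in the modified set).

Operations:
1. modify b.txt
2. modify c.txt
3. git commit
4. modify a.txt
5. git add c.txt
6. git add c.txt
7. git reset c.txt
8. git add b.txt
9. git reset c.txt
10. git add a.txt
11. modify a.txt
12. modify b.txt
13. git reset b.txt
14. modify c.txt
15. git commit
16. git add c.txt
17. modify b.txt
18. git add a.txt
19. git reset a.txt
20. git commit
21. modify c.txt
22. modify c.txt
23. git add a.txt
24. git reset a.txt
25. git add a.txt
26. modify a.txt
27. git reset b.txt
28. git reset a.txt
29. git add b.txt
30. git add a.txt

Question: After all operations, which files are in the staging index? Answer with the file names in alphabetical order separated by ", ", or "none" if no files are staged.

After op 1 (modify b.txt): modified={b.txt} staged={none}
After op 2 (modify c.txt): modified={b.txt, c.txt} staged={none}
After op 3 (git commit): modified={b.txt, c.txt} staged={none}
After op 4 (modify a.txt): modified={a.txt, b.txt, c.txt} staged={none}
After op 5 (git add c.txt): modified={a.txt, b.txt} staged={c.txt}
After op 6 (git add c.txt): modified={a.txt, b.txt} staged={c.txt}
After op 7 (git reset c.txt): modified={a.txt, b.txt, c.txt} staged={none}
After op 8 (git add b.txt): modified={a.txt, c.txt} staged={b.txt}
After op 9 (git reset c.txt): modified={a.txt, c.txt} staged={b.txt}
After op 10 (git add a.txt): modified={c.txt} staged={a.txt, b.txt}
After op 11 (modify a.txt): modified={a.txt, c.txt} staged={a.txt, b.txt}
After op 12 (modify b.txt): modified={a.txt, b.txt, c.txt} staged={a.txt, b.txt}
After op 13 (git reset b.txt): modified={a.txt, b.txt, c.txt} staged={a.txt}
After op 14 (modify c.txt): modified={a.txt, b.txt, c.txt} staged={a.txt}
After op 15 (git commit): modified={a.txt, b.txt, c.txt} staged={none}
After op 16 (git add c.txt): modified={a.txt, b.txt} staged={c.txt}
After op 17 (modify b.txt): modified={a.txt, b.txt} staged={c.txt}
After op 18 (git add a.txt): modified={b.txt} staged={a.txt, c.txt}
After op 19 (git reset a.txt): modified={a.txt, b.txt} staged={c.txt}
After op 20 (git commit): modified={a.txt, b.txt} staged={none}
After op 21 (modify c.txt): modified={a.txt, b.txt, c.txt} staged={none}
After op 22 (modify c.txt): modified={a.txt, b.txt, c.txt} staged={none}
After op 23 (git add a.txt): modified={b.txt, c.txt} staged={a.txt}
After op 24 (git reset a.txt): modified={a.txt, b.txt, c.txt} staged={none}
After op 25 (git add a.txt): modified={b.txt, c.txt} staged={a.txt}
After op 26 (modify a.txt): modified={a.txt, b.txt, c.txt} staged={a.txt}
After op 27 (git reset b.txt): modified={a.txt, b.txt, c.txt} staged={a.txt}
After op 28 (git reset a.txt): modified={a.txt, b.txt, c.txt} staged={none}
After op 29 (git add b.txt): modified={a.txt, c.txt} staged={b.txt}
After op 30 (git add a.txt): modified={c.txt} staged={a.txt, b.txt}

Answer: a.txt, b.txt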